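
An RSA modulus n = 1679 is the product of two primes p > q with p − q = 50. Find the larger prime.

Since p = q + 50, we have 1679 = q(q + 50), so q² + 50q − 1679 = 0.
Discriminant: 50² + 4·1679 = 2500 + 6716 = 9216; √9216 = 96.
q = (−50 + 96)/2 = 23, and p = q + 50 = 73.
Check: 23 · 73 = 1679.

73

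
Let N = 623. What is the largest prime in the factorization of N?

623 = 7 · 89
89 is prime.
So 623 = 7 · 89; the largest prime factor is 89.

89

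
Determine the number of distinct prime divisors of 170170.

170170 = 2 · 85085
85085 = 5 · 17017
17017 = 7 · 2431
2431 = 11 · 221
221 = 13 · 17
170170 = 2 · 5 · 7 · 11 · 13 · 17, which has 6 distinct prime factors.

6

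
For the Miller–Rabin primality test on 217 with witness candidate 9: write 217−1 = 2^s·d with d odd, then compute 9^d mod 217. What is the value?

217 − 1 = 216 = 2^3 · 27, so d = 27.
9^1 ≡ 9 (mod 217)
9^2 ≡ 9^2 = 81 ≡ 81 (mod 217)
9^4 ≡ 81^2 = 6561 ≡ 51 (mod 217)
9^8 ≡ 51^2 = 2601 ≡ 214 (mod 217)
9^16 ≡ 214^2 = 45796 ≡ 9 (mod 217)
27 = 16 + 8 + 2 + 1 in binary powers of 2.
So 9^27 ≡ 9 · 214 · 81 · 9 ≡ 64 (mod 217).
Squaring chain: 64 → 190 → 78; never reaches −1, so base 9 is a Miller–Rabin witness that 217 is composite.

64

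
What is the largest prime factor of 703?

37

703 = 19 · 37
37 is prime.
So 703 = 19 · 37; the largest prime factor is 37.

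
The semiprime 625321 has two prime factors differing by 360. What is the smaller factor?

Since p = q + 360, we have 625321 = q(q + 360), so q² + 360q − 625321 = 0.
Discriminant: 360² + 4·625321 = 129600 + 2501284 = 2630884; √2630884 = 1622.
q = (−360 + 1622)/2 = 631, and p = q + 360 = 991.
Check: 631 · 991 = 625321.

631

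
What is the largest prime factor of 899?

899 = 29 · 31
31 is prime.
So 899 = 29 · 31; the largest prime factor is 31.

31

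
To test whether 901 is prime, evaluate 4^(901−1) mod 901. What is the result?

307

4^1 ≡ 4 (mod 901)
4^2 ≡ 4^2 = 16 ≡ 16 (mod 901)
4^4 ≡ 16^2 = 256 ≡ 256 (mod 901)
4^8 ≡ 256^2 = 65536 ≡ 664 (mod 901)
4^16 ≡ 664^2 = 440896 ≡ 307 (mod 901)
4^32 ≡ 307^2 = 94249 ≡ 545 (mod 901)
4^64 ≡ 545^2 = 297025 ≡ 596 (mod 901)
4^128 ≡ 596^2 = 355216 ≡ 222 (mod 901)
4^256 ≡ 222^2 = 49284 ≡ 630 (mod 901)
4^512 ≡ 630^2 = 396900 ≡ 460 (mod 901)
900 = 512 + 256 + 128 + 4 in binary powers of 2.
So 4^900 ≡ 460 · 630 · 222 · 256 ≡ 307 (mod 901).
Since 307 ≠ 1, base 4 is a Fermat witness: 901 is composite.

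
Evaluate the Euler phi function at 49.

Factor: 49 = 7^2.
φ(49) = 7^1·(7−1) = 42.

42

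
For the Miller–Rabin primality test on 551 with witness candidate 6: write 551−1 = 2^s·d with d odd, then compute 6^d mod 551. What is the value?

551 − 1 = 550 = 2^1 · 275, so d = 275.
6^1 ≡ 6 (mod 551)
6^2 ≡ 6^2 = 36 ≡ 36 (mod 551)
6^4 ≡ 36^2 = 1296 ≡ 194 (mod 551)
6^8 ≡ 194^2 = 37636 ≡ 168 (mod 551)
6^16 ≡ 168^2 = 28224 ≡ 123 (mod 551)
6^32 ≡ 123^2 = 15129 ≡ 252 (mod 551)
6^64 ≡ 252^2 = 63504 ≡ 139 (mod 551)
6^128 ≡ 139^2 = 19321 ≡ 36 (mod 551)
6^256 ≡ 36^2 = 1296 ≡ 194 (mod 551)
275 = 256 + 16 + 2 + 1 in binary powers of 2.
So 6^275 ≡ 194 · 123 · 36 · 6 ≡ 138 (mod 551).
Squaring chain: 138; never reaches −1, so base 6 is a Miller–Rabin witness that 551 is composite.

138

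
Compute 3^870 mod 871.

131

3^1 ≡ 3 (mod 871)
3^2 ≡ 3^2 = 9 ≡ 9 (mod 871)
3^4 ≡ 9^2 = 81 ≡ 81 (mod 871)
3^8 ≡ 81^2 = 6561 ≡ 464 (mod 871)
3^16 ≡ 464^2 = 215296 ≡ 159 (mod 871)
3^32 ≡ 159^2 = 25281 ≡ 22 (mod 871)
3^64 ≡ 22^2 = 484 ≡ 484 (mod 871)
3^128 ≡ 484^2 = 234256 ≡ 828 (mod 871)
3^256 ≡ 828^2 = 685584 ≡ 107 (mod 871)
3^512 ≡ 107^2 = 11449 ≡ 126 (mod 871)
870 = 512 + 256 + 64 + 32 + 4 + 2 in binary powers of 2.
So 3^870 ≡ 126 · 107 · 484 · 22 · 81 · 9 ≡ 131 (mod 871).
Since 131 ≠ 1, base 3 is a Fermat witness: 871 is composite.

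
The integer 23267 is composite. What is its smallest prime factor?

53

23267 is odd.
Digit sum 20, not divisible by 3.
Ends in 7: not divisible by 5.
7: 23267 = 7·3323 + 6
11: 23267 = 11·2115 + 2
13: 23267 = 13·1789 + 10
17: 23267 = 17·1368 + 11
19: 23267 = 19·1224 + 11
23: 23267 = 23·1011 + 14
29: 23267 = 29·802 + 9
31: 23267 = 31·750 + 17
37: 23267 = 37·628 + 31
41: 23267 = 41·567 + 20
43: 23267 = 43·541 + 4
47: 23267 = 47·495 + 2
53: 23267 = 53·439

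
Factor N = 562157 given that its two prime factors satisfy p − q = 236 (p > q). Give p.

877

Since p = q + 236, we have 562157 = q(q + 236), so q² + 236q − 562157 = 0.
Discriminant: 236² + 4·562157 = 55696 + 2248628 = 2304324; √2304324 = 1518.
q = (−236 + 1518)/2 = 641, and p = q + 236 = 877.
Check: 641 · 877 = 562157.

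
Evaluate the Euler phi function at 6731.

6552

Factor: 6731 = 53 · 127.
φ(6731) = (53−1) · (127−1) = 52 · 126 = 6552.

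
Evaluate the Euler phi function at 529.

Factor: 529 = 23^2.
φ(529) = 23^1·(23−1) = 506.

506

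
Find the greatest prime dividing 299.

299 = 13 · 23
23 is prime.
So 299 = 13 · 23; the largest prime factor is 23.

23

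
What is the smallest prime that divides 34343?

61

34343 is odd.
Digit sum 17, not divisible by 3.
Ends in 3: not divisible by 5.
7: 34343 = 7·4906 + 1
11: 34343 = 11·3122 + 1
13: 34343 = 13·2641 + 10
17: 34343 = 17·2020 + 3
19: 34343 = 19·1807 + 10
23: 34343 = 23·1493 + 4
29: 34343 = 29·1184 + 7
31: 34343 = 31·1107 + 26
37: 34343 = 37·928 + 7
41: 34343 = 41·837 + 26
43: 34343 = 43·798 + 29
47: 34343 = 47·730 + 33
53: 34343 = 53·647 + 52
59: 34343 = 59·582 + 5
61: 34343 = 61·563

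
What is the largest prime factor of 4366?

4366 = 2 · 2183
2183 = 37 · 59
59 is prime.
So 4366 = 2 · 37 · 59; the largest prime factor is 59.

59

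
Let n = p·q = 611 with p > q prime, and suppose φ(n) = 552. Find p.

φ(n) = (p−1)(q−1) = n − (p+q) + 1, so p + q = 611 − 552 + 1 = 60.
p and q are the roots of t² − 60t + 611 = 0.
Discriminant: 60² − 4·611 = 3600 − 2444 = 1156; √1156 = 34.
q = (60 − 34)/2 = 13, p = (60 + 34)/2 = 47.
Check: 13 · 47 = 611.

47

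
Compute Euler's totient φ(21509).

Factor: 21509 = 137 · 157.
φ(21509) = (137−1) · (157−1) = 136 · 156 = 21216.

21216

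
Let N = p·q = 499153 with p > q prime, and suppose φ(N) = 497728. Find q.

617

φ(n) = (p−1)(q−1) = n − (p+q) + 1, so p + q = 499153 − 497728 + 1 = 1426.
p and q are the roots of t² − 1426t + 499153 = 0.
Discriminant: 1426² − 4·499153 = 2033476 − 1996612 = 36864; √36864 = 192.
q = (1426 − 192)/2 = 617, p = (1426 + 192)/2 = 809.
Check: 617 · 809 = 499153.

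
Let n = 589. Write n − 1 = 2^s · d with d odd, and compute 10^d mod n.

221

589 − 1 = 588 = 2^2 · 147, so d = 147.
10^1 ≡ 10 (mod 589)
10^2 ≡ 10^2 = 100 ≡ 100 (mod 589)
10^4 ≡ 100^2 = 10000 ≡ 576 (mod 589)
10^8 ≡ 576^2 = 331776 ≡ 169 (mod 589)
10^16 ≡ 169^2 = 28561 ≡ 289 (mod 589)
10^32 ≡ 289^2 = 83521 ≡ 472 (mod 589)
10^64 ≡ 472^2 = 222784 ≡ 142 (mod 589)
10^128 ≡ 142^2 = 20164 ≡ 138 (mod 589)
147 = 128 + 16 + 2 + 1 in binary powers of 2.
So 10^147 ≡ 138 · 289 · 100 · 10 ≡ 221 (mod 589).
Squaring chain: 221 → 543; never reaches −1, so base 10 is a Miller–Rabin witness that 589 is composite.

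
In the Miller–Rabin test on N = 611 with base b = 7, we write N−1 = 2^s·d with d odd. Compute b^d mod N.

102

611 − 1 = 610 = 2^1 · 305, so d = 305.
7^1 ≡ 7 (mod 611)
7^2 ≡ 7^2 = 49 ≡ 49 (mod 611)
7^4 ≡ 49^2 = 2401 ≡ 568 (mod 611)
7^8 ≡ 568^2 = 322624 ≡ 16 (mod 611)
7^16 ≡ 16^2 = 256 ≡ 256 (mod 611)
7^32 ≡ 256^2 = 65536 ≡ 159 (mod 611)
7^64 ≡ 159^2 = 25281 ≡ 230 (mod 611)
7^128 ≡ 230^2 = 52900 ≡ 354 (mod 611)
7^256 ≡ 354^2 = 125316 ≡ 61 (mod 611)
305 = 256 + 32 + 16 + 1 in binary powers of 2.
So 7^305 ≡ 61 · 159 · 256 · 7 ≡ 102 (mod 611).
Squaring chain: 102; never reaches −1, so base 7 is a Miller–Rabin witness that 611 is composite.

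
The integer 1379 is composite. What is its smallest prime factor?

1379 is odd.
Digit sum 20, not divisible by 3.
Ends in 9: not divisible by 5.
7: 1379 = 7·197

7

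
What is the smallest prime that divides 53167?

79

53167 is odd.
Digit sum 22, not divisible by 3.
Ends in 7: not divisible by 5.
7: 53167 = 7·7595 + 2
11: 53167 = 11·4833 + 4
13: 53167 = 13·4089 + 10
17: 53167 = 17·3127 + 8
19: 53167 = 19·2798 + 5
23: 53167 = 23·2311 + 14
29: 53167 = 29·1833 + 10
31: 53167 = 31·1715 + 2
37: 53167 = 37·1436 + 35
41: 53167 = 41·1296 + 31
43: 53167 = 43·1236 + 19
47: 53167 = 47·1131 + 10
53: 53167 = 53·1003 + 8
59: 53167 = 59·901 + 8
61: 53167 = 61·871 + 36
67: 53167 = 67·793 + 36
71: 53167 = 71·748 + 59
73: 53167 = 73·728 + 23
79: 53167 = 79·673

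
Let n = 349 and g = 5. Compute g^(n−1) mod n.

5^1 ≡ 5 (mod 349)
5^2 ≡ 5^2 = 25 ≡ 25 (mod 349)
5^4 ≡ 25^2 = 625 ≡ 276 (mod 349)
5^8 ≡ 276^2 = 76176 ≡ 94 (mod 349)
5^16 ≡ 94^2 = 8836 ≡ 111 (mod 349)
5^32 ≡ 111^2 = 12321 ≡ 106 (mod 349)
5^64 ≡ 106^2 = 11236 ≡ 68 (mod 349)
5^128 ≡ 68^2 = 4624 ≡ 87 (mod 349)
5^256 ≡ 87^2 = 7569 ≡ 240 (mod 349)
348 = 256 + 64 + 16 + 8 + 4 in binary powers of 2.
So 5^348 ≡ 240 · 68 · 111 · 94 · 276 ≡ 1 (mod 349).
Since the result is 1, base 5 gives no evidence that 349 is composite.

1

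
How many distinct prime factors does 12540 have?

12540 = 2^2 · 3135
3135 = 3 · 1045
1045 = 5 · 209
209 = 11 · 19
12540 = 2^2 · 3 · 5 · 11 · 19, which has 5 distinct prime factors.

5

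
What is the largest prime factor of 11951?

37

11951 = 17 · 703
703 = 19 · 37
37 is prime.
So 11951 = 17 · 19 · 37; the largest prime factor is 37.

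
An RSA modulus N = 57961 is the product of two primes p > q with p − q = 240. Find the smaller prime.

149

Since p = q + 240, we have 57961 = q(q + 240), so q² + 240q − 57961 = 0.
Discriminant: 240² + 4·57961 = 57600 + 231844 = 289444; √289444 = 538.
q = (−240 + 538)/2 = 149, and p = q + 240 = 389.
Check: 149 · 389 = 57961.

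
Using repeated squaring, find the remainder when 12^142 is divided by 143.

1

12^1 ≡ 12 (mod 143)
12^2 ≡ 12^2 = 144 ≡ 1 (mod 143)
12^4 ≡ 1^2 = 1 ≡ 1 (mod 143)
12^8 ≡ 1^2 = 1 ≡ 1 (mod 143)
12^16 ≡ 1^2 = 1 ≡ 1 (mod 143)
12^32 ≡ 1^2 = 1 ≡ 1 (mod 143)
12^64 ≡ 1^2 = 1 ≡ 1 (mod 143)
12^128 ≡ 1^2 = 1 ≡ 1 (mod 143)
142 = 128 + 8 + 4 + 2 in binary powers of 2.
So 12^142 ≡ 1 · 1 · 1 · 1 ≡ 1 (mod 143).
Since the result is 1, base 12 gives no evidence that 143 is composite.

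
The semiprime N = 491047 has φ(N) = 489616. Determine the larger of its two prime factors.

φ(n) = (p−1)(q−1) = n − (p+q) + 1, so p + q = 491047 − 489616 + 1 = 1432.
p and q are the roots of t² − 1432t + 491047 = 0.
Discriminant: 1432² − 4·491047 = 2050624 − 1964188 = 86436; √86436 = 294.
q = (1432 − 294)/2 = 569, p = (1432 + 294)/2 = 863.
Check: 569 · 863 = 491047.

863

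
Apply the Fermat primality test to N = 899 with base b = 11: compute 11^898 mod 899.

382

11^1 ≡ 11 (mod 899)
11^2 ≡ 11^2 = 121 ≡ 121 (mod 899)
11^4 ≡ 121^2 = 14641 ≡ 257 (mod 899)
11^8 ≡ 257^2 = 66049 ≡ 422 (mod 899)
11^16 ≡ 422^2 = 178084 ≡ 82 (mod 899)
11^32 ≡ 82^2 = 6724 ≡ 431 (mod 899)
11^64 ≡ 431^2 = 185761 ≡ 567 (mod 899)
11^128 ≡ 567^2 = 321489 ≡ 546 (mod 899)
11^256 ≡ 546^2 = 298116 ≡ 547 (mod 899)
11^512 ≡ 547^2 = 299209 ≡ 741 (mod 899)
898 = 512 + 256 + 128 + 2 in binary powers of 2.
So 11^898 ≡ 741 · 547 · 546 · 121 ≡ 382 (mod 899).
Since 382 ≠ 1, base 11 is a Fermat witness: 899 is composite.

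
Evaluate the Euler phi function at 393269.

372400

Factor: 393269 = 29 · 71 · 191.
φ(393269) = (29−1) · (71−1) · (191−1) = 28 · 70 · 190 = 372400.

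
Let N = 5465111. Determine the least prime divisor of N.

59

5465111 is odd.
Digit sum 23, not divisible by 3.
Ends in 1: not divisible by 5.
7: 5465111 = 7·780730 + 1
11: 5465111 = 11·496828 + 3
13: 5465111 = 13·420393 + 2
17: 5465111 = 17·321477 + 2
19: 5465111 = 19·287637 + 8
23: 5465111 = 23·237613 + 12
29: 5465111 = 29·188452 + 3
31: 5465111 = 31·176293 + 28
37: 5465111 = 37·147705 + 26
41: 5465111 = 41·133295 + 16
43: 5465111 = 43·127095 + 26
47: 5465111 = 47·116278 + 45
53: 5465111 = 53·103115 + 16
59: 5465111 = 59·92629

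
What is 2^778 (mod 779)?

2^1 ≡ 2 (mod 779)
2^2 ≡ 2^2 = 4 ≡ 4 (mod 779)
2^4 ≡ 4^2 = 16 ≡ 16 (mod 779)
2^8 ≡ 16^2 = 256 ≡ 256 (mod 779)
2^16 ≡ 256^2 = 65536 ≡ 100 (mod 779)
2^32 ≡ 100^2 = 10000 ≡ 652 (mod 779)
2^64 ≡ 652^2 = 425104 ≡ 549 (mod 779)
2^128 ≡ 549^2 = 301401 ≡ 707 (mod 779)
2^256 ≡ 707^2 = 499849 ≡ 510 (mod 779)
2^512 ≡ 510^2 = 260100 ≡ 693 (mod 779)
778 = 512 + 256 + 8 + 2 in binary powers of 2.
So 2^778 ≡ 693 · 510 · 256 · 4 ≡ 605 (mod 779).
Since 605 ≠ 1, base 2 is a Fermat witness: 779 is composite.

605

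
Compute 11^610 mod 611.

11^1 ≡ 11 (mod 611)
11^2 ≡ 11^2 = 121 ≡ 121 (mod 611)
11^4 ≡ 121^2 = 14641 ≡ 588 (mod 611)
11^8 ≡ 588^2 = 345744 ≡ 529 (mod 611)
11^16 ≡ 529^2 = 279841 ≡ 3 (mod 611)
11^32 ≡ 3^2 = 9 ≡ 9 (mod 611)
11^64 ≡ 9^2 = 81 ≡ 81 (mod 611)
11^128 ≡ 81^2 = 6561 ≡ 451 (mod 611)
11^256 ≡ 451^2 = 203401 ≡ 549 (mod 611)
11^512 ≡ 549^2 = 301401 ≡ 178 (mod 611)
610 = 512 + 64 + 32 + 2 in binary powers of 2.
So 11^610 ≡ 178 · 81 · 9 · 121 ≡ 335 (mod 611).
Since 335 ≠ 1, base 11 is a Fermat witness: 611 is composite.

335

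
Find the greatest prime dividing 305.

305 = 5 · 61
61 is prime.
So 305 = 5 · 61; the largest prime factor is 61.

61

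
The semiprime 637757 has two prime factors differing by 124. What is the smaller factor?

Since p = q + 124, we have 637757 = q(q + 124), so q² + 124q − 637757 = 0.
Discriminant: 124² + 4·637757 = 15376 + 2551028 = 2566404; √2566404 = 1602.
q = (−124 + 1602)/2 = 739, and p = q + 124 = 863.
Check: 739 · 863 = 637757.

739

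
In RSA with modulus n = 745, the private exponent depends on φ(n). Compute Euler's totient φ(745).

Factor: 745 = 5 · 149.
φ(745) = (5−1) · (149−1) = 4 · 148 = 592.

592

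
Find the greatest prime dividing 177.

59

177 = 3 · 59
59 is prime.
So 177 = 3 · 59; the largest prime factor is 59.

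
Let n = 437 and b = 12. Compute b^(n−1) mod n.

292

12^1 ≡ 12 (mod 437)
12^2 ≡ 12^2 = 144 ≡ 144 (mod 437)
12^4 ≡ 144^2 = 20736 ≡ 197 (mod 437)
12^8 ≡ 197^2 = 38809 ≡ 353 (mod 437)
12^16 ≡ 353^2 = 124609 ≡ 64 (mod 437)
12^32 ≡ 64^2 = 4096 ≡ 163 (mod 437)
12^64 ≡ 163^2 = 26569 ≡ 349 (mod 437)
12^128 ≡ 349^2 = 121801 ≡ 315 (mod 437)
12^256 ≡ 315^2 = 99225 ≡ 26 (mod 437)
436 = 256 + 128 + 32 + 16 + 4 in binary powers of 2.
So 12^436 ≡ 26 · 315 · 163 · 64 · 197 ≡ 292 (mod 437).
Since 292 ≠ 1, base 12 is a Fermat witness: 437 is composite.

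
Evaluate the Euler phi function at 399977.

Factor: 399977 = 61 · 79 · 83.
φ(399977) = (61−1) · (79−1) · (83−1) = 60 · 78 · 82 = 383760.

383760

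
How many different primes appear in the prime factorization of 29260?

5

29260 = 2^2 · 7315
7315 = 5 · 1463
1463 = 7 · 209
209 = 11 · 19
29260 = 2^2 · 5 · 7 · 11 · 19, which has 5 distinct prime factors.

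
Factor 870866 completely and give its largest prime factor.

97

870866 = 2 · 435433
435433 = 67 · 6499
6499 = 67 · 97
97 is prime.
So 870866 = 2 · 67^2 · 97; the largest prime factor is 97.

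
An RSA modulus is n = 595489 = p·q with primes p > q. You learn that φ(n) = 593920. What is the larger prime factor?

929

φ(n) = (p−1)(q−1) = n − (p+q) + 1, so p + q = 595489 − 593920 + 1 = 1570.
p and q are the roots of t² − 1570t + 595489 = 0.
Discriminant: 1570² − 4·595489 = 2464900 − 2381956 = 82944; √82944 = 288.
q = (1570 − 288)/2 = 641, p = (1570 + 288)/2 = 929.
Check: 641 · 929 = 595489.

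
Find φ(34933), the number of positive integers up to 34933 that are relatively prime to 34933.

Factor: 34933 = 181 · 193.
φ(34933) = (181−1) · (193−1) = 180 · 192 = 34560.

34560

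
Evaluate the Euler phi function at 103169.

91840

Factor: 103169 = 11 · 83 · 113.
φ(103169) = (11−1) · (83−1) · (113−1) = 10 · 82 · 112 = 91840.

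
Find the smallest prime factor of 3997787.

41

3997787 is odd.
Digit sum 50, not divisible by 3.
Ends in 7: not divisible by 5.
7: 3997787 = 7·571112 + 3
11: 3997787 = 11·363435 + 2
13: 3997787 = 13·307522 + 1
17: 3997787 = 17·235163 + 16
19: 3997787 = 19·210409 + 16
23: 3997787 = 23·173816 + 19
29: 3997787 = 29·137854 + 21
31: 3997787 = 31·128960 + 27
37: 3997787 = 37·108048 + 11
41: 3997787 = 41·97507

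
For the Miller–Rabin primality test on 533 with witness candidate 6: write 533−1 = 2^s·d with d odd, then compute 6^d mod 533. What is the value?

533 − 1 = 532 = 2^2 · 133, so d = 133.
6^1 ≡ 6 (mod 533)
6^2 ≡ 6^2 = 36 ≡ 36 (mod 533)
6^4 ≡ 36^2 = 1296 ≡ 230 (mod 533)
6^8 ≡ 230^2 = 52900 ≡ 133 (mod 533)
6^16 ≡ 133^2 = 17689 ≡ 100 (mod 533)
6^32 ≡ 100^2 = 10000 ≡ 406 (mod 533)
6^64 ≡ 406^2 = 164836 ≡ 139 (mod 533)
6^128 ≡ 139^2 = 19321 ≡ 133 (mod 533)
133 = 128 + 4 + 1 in binary powers of 2.
So 6^133 ≡ 133 · 230 · 6 ≡ 188 (mod 533).
Squaring chain: 188 → 166; never reaches −1, so base 6 is a Miller–Rabin witness that 533 is composite.

188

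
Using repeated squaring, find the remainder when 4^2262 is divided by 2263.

4^1 ≡ 4 (mod 2263)
4^2 ≡ 4^2 = 16 ≡ 16 (mod 2263)
4^4 ≡ 16^2 = 256 ≡ 256 (mod 2263)
4^8 ≡ 256^2 = 65536 ≡ 2172 (mod 2263)
4^16 ≡ 2172^2 = 4717584 ≡ 1492 (mod 2263)
4^32 ≡ 1492^2 = 2226064 ≡ 1535 (mod 2263)
4^64 ≡ 1535^2 = 2356225 ≡ 442 (mod 2263)
4^128 ≡ 442^2 = 195364 ≡ 746 (mod 2263)
4^256 ≡ 746^2 = 556516 ≡ 2081 (mod 2263)
4^512 ≡ 2081^2 = 4330561 ≡ 1442 (mod 2263)
4^1024 ≡ 1442^2 = 2079364 ≡ 1930 (mod 2263)
4^2048 ≡ 1930^2 = 3724900 ≡ 2 (mod 2263)
2262 = 2048 + 128 + 64 + 16 + 4 + 2 in binary powers of 2.
So 4^2262 ≡ 2 · 746 · 442 · 1492 · 256 · 16 ≡ 1597 (mod 2263).
Since 1597 ≠ 1, base 4 is a Fermat witness: 2263 is composite.

1597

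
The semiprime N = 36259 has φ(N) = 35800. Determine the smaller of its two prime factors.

φ(n) = (p−1)(q−1) = n − (p+q) + 1, so p + q = 36259 − 35800 + 1 = 460.
p and q are the roots of t² − 460t + 36259 = 0.
Discriminant: 460² − 4·36259 = 211600 − 145036 = 66564; √66564 = 258.
q = (460 − 258)/2 = 101, p = (460 + 258)/2 = 359.
Check: 101 · 359 = 36259.

101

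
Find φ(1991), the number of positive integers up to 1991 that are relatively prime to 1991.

1800

Factor: 1991 = 11 · 181.
φ(1991) = (11−1) · (181−1) = 10 · 180 = 1800.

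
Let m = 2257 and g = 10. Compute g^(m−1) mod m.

1925

10^1 ≡ 10 (mod 2257)
10^2 ≡ 10^2 = 100 ≡ 100 (mod 2257)
10^4 ≡ 100^2 = 10000 ≡ 972 (mod 2257)
10^8 ≡ 972^2 = 944784 ≡ 1358 (mod 2257)
10^16 ≡ 1358^2 = 1844164 ≡ 195 (mod 2257)
10^32 ≡ 195^2 = 38025 ≡ 1913 (mod 2257)
10^64 ≡ 1913^2 = 3659569 ≡ 972 (mod 2257)
10^128 ≡ 972^2 = 944784 ≡ 1358 (mod 2257)
10^256 ≡ 1358^2 = 1844164 ≡ 195 (mod 2257)
10^512 ≡ 195^2 = 38025 ≡ 1913 (mod 2257)
10^1024 ≡ 1913^2 = 3659569 ≡ 972 (mod 2257)
10^2048 ≡ 972^2 = 944784 ≡ 1358 (mod 2257)
2256 = 2048 + 128 + 64 + 16 in binary powers of 2.
So 10^2256 ≡ 1358 · 1358 · 972 · 195 ≡ 1925 (mod 2257).
Since 1925 ≠ 1, base 10 is a Fermat witness: 2257 is composite.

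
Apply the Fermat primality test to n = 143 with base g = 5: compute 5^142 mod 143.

25

5^1 ≡ 5 (mod 143)
5^2 ≡ 5^2 = 25 ≡ 25 (mod 143)
5^4 ≡ 25^2 = 625 ≡ 53 (mod 143)
5^8 ≡ 53^2 = 2809 ≡ 92 (mod 143)
5^16 ≡ 92^2 = 8464 ≡ 27 (mod 143)
5^32 ≡ 27^2 = 729 ≡ 14 (mod 143)
5^64 ≡ 14^2 = 196 ≡ 53 (mod 143)
5^128 ≡ 53^2 = 2809 ≡ 92 (mod 143)
142 = 128 + 8 + 4 + 2 in binary powers of 2.
So 5^142 ≡ 92 · 92 · 53 · 25 ≡ 25 (mod 143).
Since 25 ≠ 1, base 5 is a Fermat witness: 143 is composite.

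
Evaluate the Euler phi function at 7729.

Factor: 7729 = 59 · 131.
φ(7729) = (59−1) · (131−1) = 58 · 130 = 7540.

7540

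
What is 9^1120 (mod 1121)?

63

9^1 ≡ 9 (mod 1121)
9^2 ≡ 9^2 = 81 ≡ 81 (mod 1121)
9^4 ≡ 81^2 = 6561 ≡ 956 (mod 1121)
9^8 ≡ 956^2 = 913936 ≡ 321 (mod 1121)
9^16 ≡ 321^2 = 103041 ≡ 1030 (mod 1121)
9^32 ≡ 1030^2 = 1060900 ≡ 434 (mod 1121)
9^64 ≡ 434^2 = 188356 ≡ 28 (mod 1121)
9^128 ≡ 28^2 = 784 ≡ 784 (mod 1121)
9^256 ≡ 784^2 = 614656 ≡ 348 (mod 1121)
9^512 ≡ 348^2 = 121104 ≡ 36 (mod 1121)
9^1024 ≡ 36^2 = 1296 ≡ 175 (mod 1121)
1120 = 1024 + 64 + 32 in binary powers of 2.
So 9^1120 ≡ 175 · 28 · 434 ≡ 63 (mod 1121).
Since 63 ≠ 1, base 9 is a Fermat witness: 1121 is composite.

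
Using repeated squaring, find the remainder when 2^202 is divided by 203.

93

2^1 ≡ 2 (mod 203)
2^2 ≡ 2^2 = 4 ≡ 4 (mod 203)
2^4 ≡ 4^2 = 16 ≡ 16 (mod 203)
2^8 ≡ 16^2 = 256 ≡ 53 (mod 203)
2^16 ≡ 53^2 = 2809 ≡ 170 (mod 203)
2^32 ≡ 170^2 = 28900 ≡ 74 (mod 203)
2^64 ≡ 74^2 = 5476 ≡ 198 (mod 203)
2^128 ≡ 198^2 = 39204 ≡ 25 (mod 203)
202 = 128 + 64 + 8 + 2 in binary powers of 2.
So 2^202 ≡ 25 · 198 · 53 · 4 ≡ 93 (mod 203).
Since 93 ≠ 1, base 2 is a Fermat witness: 203 is composite.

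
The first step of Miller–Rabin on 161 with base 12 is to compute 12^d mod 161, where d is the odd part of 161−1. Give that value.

87

161 − 1 = 160 = 2^5 · 5, so d = 5.
12^1 ≡ 12 (mod 161)
12^2 ≡ 12^2 = 144 ≡ 144 (mod 161)
12^4 ≡ 144^2 = 20736 ≡ 128 (mod 161)
5 = 4 + 1 in binary powers of 2.
So 12^5 ≡ 128 · 12 ≡ 87 (mod 161).
Squaring chain: 87 → 2 → 4 → 16 → 95; never reaches −1, so base 12 is a Miller–Rabin witness that 161 is composite.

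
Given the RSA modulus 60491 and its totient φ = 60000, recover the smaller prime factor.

241

φ(n) = (p−1)(q−1) = n − (p+q) + 1, so p + q = 60491 − 60000 + 1 = 492.
p and q are the roots of t² − 492t + 60491 = 0.
Discriminant: 492² − 4·60491 = 242064 − 241964 = 100; √100 = 10.
q = (492 − 10)/2 = 241, p = (492 + 10)/2 = 251.
Check: 241 · 251 = 60491.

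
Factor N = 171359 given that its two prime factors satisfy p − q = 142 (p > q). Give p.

491

Since p = q + 142, we have 171359 = q(q + 142), so q² + 142q − 171359 = 0.
Discriminant: 142² + 4·171359 = 20164 + 685436 = 705600; √705600 = 840.
q = (−142 + 840)/2 = 349, and p = q + 142 = 491.
Check: 349 · 491 = 171359.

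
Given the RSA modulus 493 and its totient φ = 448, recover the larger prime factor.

φ(n) = (p−1)(q−1) = n − (p+q) + 1, so p + q = 493 − 448 + 1 = 46.
p and q are the roots of t² − 46t + 493 = 0.
Discriminant: 46² − 4·493 = 2116 − 1972 = 144; √144 = 12.
q = (46 − 12)/2 = 17, p = (46 + 12)/2 = 29.
Check: 17 · 29 = 493.

29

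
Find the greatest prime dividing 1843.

97

1843 = 19 · 97
97 is prime.
So 1843 = 19 · 97; the largest prime factor is 97.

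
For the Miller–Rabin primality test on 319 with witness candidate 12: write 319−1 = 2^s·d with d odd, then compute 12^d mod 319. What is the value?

319 − 1 = 318 = 2^1 · 159, so d = 159.
12^1 ≡ 12 (mod 319)
12^2 ≡ 12^2 = 144 ≡ 144 (mod 319)
12^4 ≡ 144^2 = 20736 ≡ 1 (mod 319)
12^8 ≡ 1^2 = 1 ≡ 1 (mod 319)
12^16 ≡ 1^2 = 1 ≡ 1 (mod 319)
12^32 ≡ 1^2 = 1 ≡ 1 (mod 319)
12^64 ≡ 1^2 = 1 ≡ 1 (mod 319)
12^128 ≡ 1^2 = 1 ≡ 1 (mod 319)
159 = 128 + 16 + 8 + 4 + 2 + 1 in binary powers of 2.
So 12^159 ≡ 1 · 1 · 1 · 1 · 144 · 12 ≡ 133 (mod 319).
Squaring chain: 133; never reaches −1, so base 12 is a Miller–Rabin witness that 319 is composite.

133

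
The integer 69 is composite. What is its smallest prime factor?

69 is odd.
Digit sum 15, divisible by 3.

3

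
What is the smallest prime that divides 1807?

1807 is odd.
Digit sum 16, not divisible by 3.
Ends in 7: not divisible by 5.
7: 1807 = 7·258 + 1
11: 1807 = 11·164 + 3
13: 1807 = 13·139

13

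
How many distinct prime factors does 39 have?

2

39 = 3 · 13
39 = 3 · 13, which has 2 distinct prime factors.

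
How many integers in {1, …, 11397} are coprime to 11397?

7280

Factor: 11397 = 3 · 29 · 131.
φ(11397) = (3−1) · (29−1) · (131−1) = 2 · 28 · 130 = 7280.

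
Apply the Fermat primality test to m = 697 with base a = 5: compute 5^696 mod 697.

611

5^1 ≡ 5 (mod 697)
5^2 ≡ 5^2 = 25 ≡ 25 (mod 697)
5^4 ≡ 25^2 = 625 ≡ 625 (mod 697)
5^8 ≡ 625^2 = 390625 ≡ 305 (mod 697)
5^16 ≡ 305^2 = 93025 ≡ 324 (mod 697)
5^32 ≡ 324^2 = 104976 ≡ 426 (mod 697)
5^64 ≡ 426^2 = 181476 ≡ 256 (mod 697)
5^128 ≡ 256^2 = 65536 ≡ 18 (mod 697)
5^256 ≡ 18^2 = 324 ≡ 324 (mod 697)
5^512 ≡ 324^2 = 104976 ≡ 426 (mod 697)
696 = 512 + 128 + 32 + 16 + 8 in binary powers of 2.
So 5^696 ≡ 426 · 18 · 426 · 324 · 305 ≡ 611 (mod 697).
Since 611 ≠ 1, base 5 is a Fermat witness: 697 is composite.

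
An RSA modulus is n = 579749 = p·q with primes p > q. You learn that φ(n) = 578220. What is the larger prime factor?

839

φ(n) = (p−1)(q−1) = n − (p+q) + 1, so p + q = 579749 − 578220 + 1 = 1530.
p and q are the roots of t² − 1530t + 579749 = 0.
Discriminant: 1530² − 4·579749 = 2340900 − 2318996 = 21904; √21904 = 148.
q = (1530 − 148)/2 = 691, p = (1530 + 148)/2 = 839.
Check: 691 · 839 = 579749.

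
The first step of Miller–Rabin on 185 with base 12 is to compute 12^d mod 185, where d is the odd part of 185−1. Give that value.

185 − 1 = 184 = 2^3 · 23, so d = 23.
12^1 ≡ 12 (mod 185)
12^2 ≡ 12^2 = 144 ≡ 144 (mod 185)
12^4 ≡ 144^2 = 20736 ≡ 16 (mod 185)
12^8 ≡ 16^2 = 256 ≡ 71 (mod 185)
12^16 ≡ 71^2 = 5041 ≡ 46 (mod 185)
23 = 16 + 4 + 2 + 1 in binary powers of 2.
So 12^23 ≡ 46 · 16 · 144 · 12 ≡ 118 (mod 185).
Squaring chain: 118 → 49 → 181; never reaches −1, so base 12 is a Miller–Rabin witness that 185 is composite.

118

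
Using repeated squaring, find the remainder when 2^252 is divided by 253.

81

2^1 ≡ 2 (mod 253)
2^2 ≡ 2^2 = 4 ≡ 4 (mod 253)
2^4 ≡ 4^2 = 16 ≡ 16 (mod 253)
2^8 ≡ 16^2 = 256 ≡ 3 (mod 253)
2^16 ≡ 3^2 = 9 ≡ 9 (mod 253)
2^32 ≡ 9^2 = 81 ≡ 81 (mod 253)
2^64 ≡ 81^2 = 6561 ≡ 236 (mod 253)
2^128 ≡ 236^2 = 55696 ≡ 36 (mod 253)
252 = 128 + 64 + 32 + 16 + 8 + 4 in binary powers of 2.
So 2^252 ≡ 36 · 236 · 81 · 9 · 3 · 16 ≡ 81 (mod 253).
Since 81 ≠ 1, base 2 is a Fermat witness: 253 is composite.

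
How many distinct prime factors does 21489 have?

4

21489 = 3 · 7163
7163 = 13 · 551
551 = 19 · 29
21489 = 3 · 13 · 19 · 29, which has 4 distinct prime factors.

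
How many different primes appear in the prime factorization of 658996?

5

658996 = 2^2 · 164749
164749 = 13 · 12673
12673 = 19 · 667
667 = 23 · 29
658996 = 2^2 · 13 · 19 · 23 · 29, which has 5 distinct prime factors.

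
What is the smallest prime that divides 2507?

2507 is odd.
Digit sum 14, not divisible by 3.
Ends in 7: not divisible by 5.
7: 2507 = 7·358 + 1
11: 2507 = 11·227 + 10
13: 2507 = 13·192 + 11
17: 2507 = 17·147 + 8
19: 2507 = 19·131 + 18
23: 2507 = 23·109

23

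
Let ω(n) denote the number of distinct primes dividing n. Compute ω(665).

3

665 = 5 · 133
133 = 7 · 19
665 = 5 · 7 · 19, which has 3 distinct prime factors.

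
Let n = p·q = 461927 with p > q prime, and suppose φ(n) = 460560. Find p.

761

φ(n) = (p−1)(q−1) = n − (p+q) + 1, so p + q = 461927 − 460560 + 1 = 1368.
p and q are the roots of t² − 1368t + 461927 = 0.
Discriminant: 1368² − 4·461927 = 1871424 − 1847708 = 23716; √23716 = 154.
q = (1368 − 154)/2 = 607, p = (1368 + 154)/2 = 761.
Check: 607 · 761 = 461927.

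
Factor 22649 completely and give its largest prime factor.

22649 = 11 · 2059
2059 = 29 · 71
71 is prime.
So 22649 = 11 · 29 · 71; the largest prime factor is 71.

71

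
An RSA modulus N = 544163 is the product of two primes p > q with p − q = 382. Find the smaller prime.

Since p = q + 382, we have 544163 = q(q + 382), so q² + 382q − 544163 = 0.
Discriminant: 382² + 4·544163 = 145924 + 2176652 = 2322576; √2322576 = 1524.
q = (−382 + 1524)/2 = 571, and p = q + 382 = 953.
Check: 571 · 953 = 544163.

571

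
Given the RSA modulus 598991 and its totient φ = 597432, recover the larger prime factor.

877

φ(n) = (p−1)(q−1) = n − (p+q) + 1, so p + q = 598991 − 597432 + 1 = 1560.
p and q are the roots of t² − 1560t + 598991 = 0.
Discriminant: 1560² − 4·598991 = 2433600 − 2395964 = 37636; √37636 = 194.
q = (1560 − 194)/2 = 683, p = (1560 + 194)/2 = 877.
Check: 683 · 877 = 598991.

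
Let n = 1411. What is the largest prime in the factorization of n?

1411 = 17 · 83
83 is prime.
So 1411 = 17 · 83; the largest prime factor is 83.

83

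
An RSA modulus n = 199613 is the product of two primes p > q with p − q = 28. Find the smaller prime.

Since p = q + 28, we have 199613 = q(q + 28), so q² + 28q − 199613 = 0.
Discriminant: 28² + 4·199613 = 784 + 798452 = 799236; √799236 = 894.
q = (−28 + 894)/2 = 433, and p = q + 28 = 461.
Check: 433 · 461 = 199613.

433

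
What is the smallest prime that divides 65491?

65491 is odd.
Digit sum 25, not divisible by 3.
Ends in 1: not divisible by 5.
7: 65491 = 7·9355 + 6
11: 65491 = 11·5953 + 8
13: 65491 = 13·5037 + 10
17: 65491 = 17·3852 + 7
19: 65491 = 19·3446 + 17
23: 65491 = 23·2847 + 10
29: 65491 = 29·2258 + 9
31: 65491 = 31·2112 + 19
37: 65491 = 37·1770 + 1
41: 65491 = 41·1597 + 14
43: 65491 = 43·1523 + 2
47: 65491 = 47·1393 + 20
53: 65491 = 53·1235 + 36
59: 65491 = 59·1110 + 1
61: 65491 = 61·1073 + 38
67: 65491 = 67·977 + 32
71: 65491 = 71·922 + 29
73: 65491 = 73·897 + 10
79: 65491 = 79·829

79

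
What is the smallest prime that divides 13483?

13483 is odd.
Digit sum 19, not divisible by 3.
Ends in 3: not divisible by 5.
7: 13483 = 7·1926 + 1
11: 13483 = 11·1225 + 8
13: 13483 = 13·1037 + 2
17: 13483 = 17·793 + 2
19: 13483 = 19·709 + 12
23: 13483 = 23·586 + 5
29: 13483 = 29·464 + 27
31: 13483 = 31·434 + 29
37: 13483 = 37·364 + 15
41: 13483 = 41·328 + 35
43: 13483 = 43·313 + 24
47: 13483 = 47·286 + 41
53: 13483 = 53·254 + 21
59: 13483 = 59·228 + 31
61: 13483 = 61·221 + 2
67: 13483 = 67·201 + 16
71: 13483 = 71·189 + 64
73: 13483 = 73·184 + 51
79: 13483 = 79·170 + 53
83: 13483 = 83·162 + 37
89: 13483 = 89·151 + 44
97: 13483 = 97·139

97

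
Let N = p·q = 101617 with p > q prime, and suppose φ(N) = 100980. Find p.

φ(n) = (p−1)(q−1) = n − (p+q) + 1, so p + q = 101617 − 100980 + 1 = 638.
p and q are the roots of t² − 638t + 101617 = 0.
Discriminant: 638² − 4·101617 = 407044 − 406468 = 576; √576 = 24.
q = (638 − 24)/2 = 307, p = (638 + 24)/2 = 331.
Check: 307 · 331 = 101617.

331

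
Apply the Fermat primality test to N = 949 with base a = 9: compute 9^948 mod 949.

9^1 ≡ 9 (mod 949)
9^2 ≡ 9^2 = 81 ≡ 81 (mod 949)
9^4 ≡ 81^2 = 6561 ≡ 867 (mod 949)
9^8 ≡ 867^2 = 751689 ≡ 81 (mod 949)
9^16 ≡ 81^2 = 6561 ≡ 867 (mod 949)
9^32 ≡ 867^2 = 751689 ≡ 81 (mod 949)
9^64 ≡ 81^2 = 6561 ≡ 867 (mod 949)
9^128 ≡ 867^2 = 751689 ≡ 81 (mod 949)
9^256 ≡ 81^2 = 6561 ≡ 867 (mod 949)
9^512 ≡ 867^2 = 751689 ≡ 81 (mod 949)
948 = 512 + 256 + 128 + 32 + 16 + 4 in binary powers of 2.
So 9^948 ≡ 81 · 867 · 81 · 81 · 867 · 867 ≡ 1 (mod 949).
Since the result is 1, base 9 gives no evidence that 949 is composite.

1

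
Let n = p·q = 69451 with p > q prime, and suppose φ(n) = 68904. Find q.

φ(n) = (p−1)(q−1) = n − (p+q) + 1, so p + q = 69451 − 68904 + 1 = 548.
p and q are the roots of t² − 548t + 69451 = 0.
Discriminant: 548² − 4·69451 = 300304 − 277804 = 22500; √22500 = 150.
q = (548 − 150)/2 = 199, p = (548 + 150)/2 = 349.
Check: 199 · 349 = 69451.

199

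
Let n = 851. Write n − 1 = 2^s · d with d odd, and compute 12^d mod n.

292

851 − 1 = 850 = 2^1 · 425, so d = 425.
12^1 ≡ 12 (mod 851)
12^2 ≡ 12^2 = 144 ≡ 144 (mod 851)
12^4 ≡ 144^2 = 20736 ≡ 312 (mod 851)
12^8 ≡ 312^2 = 97344 ≡ 330 (mod 851)
12^16 ≡ 330^2 = 108900 ≡ 823 (mod 851)
12^32 ≡ 823^2 = 677329 ≡ 784 (mod 851)
12^64 ≡ 784^2 = 614656 ≡ 234 (mod 851)
12^128 ≡ 234^2 = 54756 ≡ 292 (mod 851)
12^256 ≡ 292^2 = 85264 ≡ 164 (mod 851)
425 = 256 + 128 + 32 + 8 + 1 in binary powers of 2.
So 12^425 ≡ 164 · 292 · 784 · 330 · 12 ≡ 292 (mod 851).
Squaring chain: 292; never reaches −1, so base 12 is a Miller–Rabin witness that 851 is composite.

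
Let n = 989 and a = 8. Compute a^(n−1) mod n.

78

8^1 ≡ 8 (mod 989)
8^2 ≡ 8^2 = 64 ≡ 64 (mod 989)
8^4 ≡ 64^2 = 4096 ≡ 140 (mod 989)
8^8 ≡ 140^2 = 19600 ≡ 809 (mod 989)
8^16 ≡ 809^2 = 654481 ≡ 752 (mod 989)
8^32 ≡ 752^2 = 565504 ≡ 785 (mod 989)
8^64 ≡ 785^2 = 616225 ≡ 78 (mod 989)
8^128 ≡ 78^2 = 6084 ≡ 150 (mod 989)
8^256 ≡ 150^2 = 22500 ≡ 742 (mod 989)
8^512 ≡ 742^2 = 550564 ≡ 680 (mod 989)
988 = 512 + 256 + 128 + 64 + 16 + 8 + 4 in binary powers of 2.
So 8^988 ≡ 680 · 742 · 150 · 78 · 752 · 809 · 140 ≡ 78 (mod 989).
Since 78 ≠ 1, base 8 is a Fermat witness: 989 is composite.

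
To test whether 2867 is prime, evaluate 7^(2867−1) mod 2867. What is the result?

1021

7^1 ≡ 7 (mod 2867)
7^2 ≡ 7^2 = 49 ≡ 49 (mod 2867)
7^4 ≡ 49^2 = 2401 ≡ 2401 (mod 2867)
7^8 ≡ 2401^2 = 5764801 ≡ 2131 (mod 2867)
7^16 ≡ 2131^2 = 4541161 ≡ 2700 (mod 2867)
7^32 ≡ 2700^2 = 7290000 ≡ 2086 (mod 2867)
7^64 ≡ 2086^2 = 4351396 ≡ 2157 (mod 2867)
7^128 ≡ 2157^2 = 4652649 ≡ 2375 (mod 2867)
7^256 ≡ 2375^2 = 5640625 ≡ 1236 (mod 2867)
7^512 ≡ 1236^2 = 1527696 ≡ 2452 (mod 2867)
7^1024 ≡ 2452^2 = 6012304 ≡ 205 (mod 2867)
7^2048 ≡ 205^2 = 42025 ≡ 1887 (mod 2867)
2866 = 2048 + 512 + 256 + 32 + 16 + 2 in binary powers of 2.
So 7^2866 ≡ 1887 · 2452 · 1236 · 2086 · 2700 · 49 ≡ 1021 (mod 2867).
Since 1021 ≠ 1, base 7 is a Fermat witness: 2867 is composite.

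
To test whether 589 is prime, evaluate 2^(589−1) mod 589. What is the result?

2^1 ≡ 2 (mod 589)
2^2 ≡ 2^2 = 4 ≡ 4 (mod 589)
2^4 ≡ 4^2 = 16 ≡ 16 (mod 589)
2^8 ≡ 16^2 = 256 ≡ 256 (mod 589)
2^16 ≡ 256^2 = 65536 ≡ 157 (mod 589)
2^32 ≡ 157^2 = 24649 ≡ 500 (mod 589)
2^64 ≡ 500^2 = 250000 ≡ 264 (mod 589)
2^128 ≡ 264^2 = 69696 ≡ 194 (mod 589)
2^256 ≡ 194^2 = 37636 ≡ 529 (mod 589)
2^512 ≡ 529^2 = 279841 ≡ 66 (mod 589)
588 = 512 + 64 + 8 + 4 in binary powers of 2.
So 2^588 ≡ 66 · 264 · 256 · 16 ≡ 163 (mod 589).
Since 163 ≠ 1, base 2 is a Fermat witness: 589 is composite.

163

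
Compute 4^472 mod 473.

4^1 ≡ 4 (mod 473)
4^2 ≡ 4^2 = 16 ≡ 16 (mod 473)
4^4 ≡ 16^2 = 256 ≡ 256 (mod 473)
4^8 ≡ 256^2 = 65536 ≡ 262 (mod 473)
4^16 ≡ 262^2 = 68644 ≡ 59 (mod 473)
4^32 ≡ 59^2 = 3481 ≡ 170 (mod 473)
4^64 ≡ 170^2 = 28900 ≡ 47 (mod 473)
4^128 ≡ 47^2 = 2209 ≡ 317 (mod 473)
4^256 ≡ 317^2 = 100489 ≡ 213 (mod 473)
472 = 256 + 128 + 64 + 16 + 8 in binary powers of 2.
So 4^472 ≡ 213 · 317 · 47 · 59 · 262 ≡ 236 (mod 473).
Since 236 ≠ 1, base 4 is a Fermat witness: 473 is composite.

236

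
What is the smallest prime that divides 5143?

37

5143 is odd.
Digit sum 13, not divisible by 3.
Ends in 3: not divisible by 5.
7: 5143 = 7·734 + 5
11: 5143 = 11·467 + 6
13: 5143 = 13·395 + 8
17: 5143 = 17·302 + 9
19: 5143 = 19·270 + 13
23: 5143 = 23·223 + 14
29: 5143 = 29·177 + 10
31: 5143 = 31·165 + 28
37: 5143 = 37·139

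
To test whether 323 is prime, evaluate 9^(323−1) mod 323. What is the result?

9^1 ≡ 9 (mod 323)
9^2 ≡ 9^2 = 81 ≡ 81 (mod 323)
9^4 ≡ 81^2 = 6561 ≡ 101 (mod 323)
9^8 ≡ 101^2 = 10201 ≡ 188 (mod 323)
9^16 ≡ 188^2 = 35344 ≡ 137 (mod 323)
9^32 ≡ 137^2 = 18769 ≡ 35 (mod 323)
9^64 ≡ 35^2 = 1225 ≡ 256 (mod 323)
9^128 ≡ 256^2 = 65536 ≡ 290 (mod 323)
9^256 ≡ 290^2 = 84100 ≡ 120 (mod 323)
322 = 256 + 64 + 2 in binary powers of 2.
So 9^322 ≡ 120 · 256 · 81 ≡ 251 (mod 323).
Since 251 ≠ 1, base 9 is a Fermat witness: 323 is composite.

251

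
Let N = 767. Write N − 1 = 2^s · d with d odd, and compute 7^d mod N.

767 − 1 = 766 = 2^1 · 383, so d = 383.
7^1 ≡ 7 (mod 767)
7^2 ≡ 7^2 = 49 ≡ 49 (mod 767)
7^4 ≡ 49^2 = 2401 ≡ 100 (mod 767)
7^8 ≡ 100^2 = 10000 ≡ 29 (mod 767)
7^16 ≡ 29^2 = 841 ≡ 74 (mod 767)
7^32 ≡ 74^2 = 5476 ≡ 107 (mod 767)
7^64 ≡ 107^2 = 11449 ≡ 711 (mod 767)
7^128 ≡ 711^2 = 505521 ≡ 68 (mod 767)
7^256 ≡ 68^2 = 4624 ≡ 22 (mod 767)
383 = 256 + 64 + 32 + 16 + 8 + 4 + 2 + 1 in binary powers of 2.
So 7^383 ≡ 22 · 711 · 107 · 74 · 29 · 100 · 49 · 7 ≡ 652 (mod 767).
Squaring chain: 652; never reaches −1, so base 7 is a Miller–Rabin witness that 767 is composite.

652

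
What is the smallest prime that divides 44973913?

73

44973913 is odd.
Digit sum 40, not divisible by 3.
Ends in 3: not divisible by 5.
7: 44973913 = 7·6424844 + 5
11: 44973913 = 11·4088537 + 6
13: 44973913 = 13·3459531 + 10
17: 44973913 = 17·2645524 + 5
19: 44973913 = 19·2367048 + 1
23: 44973913 = 23·1955387 + 12
29: 44973913 = 29·1550824 + 17
31: 44973913 = 31·1450771 + 12
37: 44973913 = 37·1215511 + 6
41: 44973913 = 41·1096924 + 29
43: 44973913 = 43·1045904 + 41
47: 44973913 = 47·956891 + 36
53: 44973913 = 53·848564 + 21
59: 44973913 = 59·762269 + 42
61: 44973913 = 61·737277 + 16
67: 44973913 = 67·671252 + 29
71: 44973913 = 71·633435 + 28
73: 44973913 = 73·616081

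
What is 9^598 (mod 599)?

1

9^1 ≡ 9 (mod 599)
9^2 ≡ 9^2 = 81 ≡ 81 (mod 599)
9^4 ≡ 81^2 = 6561 ≡ 571 (mod 599)
9^8 ≡ 571^2 = 326041 ≡ 185 (mod 599)
9^16 ≡ 185^2 = 34225 ≡ 82 (mod 599)
9^32 ≡ 82^2 = 6724 ≡ 135 (mod 599)
9^64 ≡ 135^2 = 18225 ≡ 255 (mod 599)
9^128 ≡ 255^2 = 65025 ≡ 333 (mod 599)
9^256 ≡ 333^2 = 110889 ≡ 74 (mod 599)
9^512 ≡ 74^2 = 5476 ≡ 85 (mod 599)
598 = 512 + 64 + 16 + 4 + 2 in binary powers of 2.
So 9^598 ≡ 85 · 255 · 82 · 571 · 81 ≡ 1 (mod 599).
Since the result is 1, base 9 gives no evidence that 599 is composite.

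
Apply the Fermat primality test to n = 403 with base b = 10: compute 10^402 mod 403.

66

10^1 ≡ 10 (mod 403)
10^2 ≡ 10^2 = 100 ≡ 100 (mod 403)
10^4 ≡ 100^2 = 10000 ≡ 328 (mod 403)
10^8 ≡ 328^2 = 107584 ≡ 386 (mod 403)
10^16 ≡ 386^2 = 148996 ≡ 289 (mod 403)
10^32 ≡ 289^2 = 83521 ≡ 100 (mod 403)
10^64 ≡ 100^2 = 10000 ≡ 328 (mod 403)
10^128 ≡ 328^2 = 107584 ≡ 386 (mod 403)
10^256 ≡ 386^2 = 148996 ≡ 289 (mod 403)
402 = 256 + 128 + 16 + 2 in binary powers of 2.
So 10^402 ≡ 289 · 386 · 289 · 100 ≡ 66 (mod 403).
Since 66 ≠ 1, base 10 is a Fermat witness: 403 is composite.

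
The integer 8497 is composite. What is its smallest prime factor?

8497 is odd.
Digit sum 28, not divisible by 3.
Ends in 7: not divisible by 5.
7: 8497 = 7·1213 + 6
11: 8497 = 11·772 + 5
13: 8497 = 13·653 + 8
17: 8497 = 17·499 + 14
19: 8497 = 19·447 + 4
23: 8497 = 23·369 + 10
29: 8497 = 29·293

29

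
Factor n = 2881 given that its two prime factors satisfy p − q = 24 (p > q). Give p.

Since p = q + 24, we have 2881 = q(q + 24), so q² + 24q − 2881 = 0.
Discriminant: 24² + 4·2881 = 576 + 11524 = 12100; √12100 = 110.
q = (−24 + 110)/2 = 43, and p = q + 24 = 67.
Check: 43 · 67 = 2881.

67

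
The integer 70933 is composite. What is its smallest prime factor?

70933 is odd.
Digit sum 22, not divisible by 3.
Ends in 3: not divisible by 5.
7: 70933 = 7·10133 + 2
11: 70933 = 11·6448 + 5
13: 70933 = 13·5456 + 5
17: 70933 = 17·4172 + 9
19: 70933 = 19·3733 + 6
23: 70933 = 23·3084 + 1
29: 70933 = 29·2445 + 28
31: 70933 = 31·2288 + 5
37: 70933 = 37·1917 + 4
41: 70933 = 41·1730 + 3
43: 70933 = 43·1649 + 26
47: 70933 = 47·1509 + 10
53: 70933 = 53·1338 + 19
59: 70933 = 59·1202 + 15
61: 70933 = 61·1162 + 51
67: 70933 = 67·1058 + 47
71: 70933 = 71·999 + 4
73: 70933 = 73·971 + 50
79: 70933 = 79·897 + 70
83: 70933 = 83·854 + 51
89: 70933 = 89·797

89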